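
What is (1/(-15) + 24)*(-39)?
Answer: -4667/5 ≈ -933.40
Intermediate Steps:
(1/(-15) + 24)*(-39) = (-1/15 + 24)*(-39) = (359/15)*(-39) = -4667/5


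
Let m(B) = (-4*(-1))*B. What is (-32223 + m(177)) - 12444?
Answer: -43959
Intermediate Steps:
m(B) = 4*B
(-32223 + m(177)) - 12444 = (-32223 + 4*177) - 12444 = (-32223 + 708) - 12444 = -31515 - 12444 = -43959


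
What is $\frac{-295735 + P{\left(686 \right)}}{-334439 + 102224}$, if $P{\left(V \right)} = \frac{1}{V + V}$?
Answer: $\frac{135249473}{106199660} \approx 1.2735$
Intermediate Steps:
$P{\left(V \right)} = \frac{1}{2 V}$
$\frac{-295735 + P{\left(686 \right)}}{-334439 + 102224} = \frac{-295735 + \frac{1}{2 \cdot 686}}{-334439 + 102224} = \frac{-295735 + \frac{1}{2} \cdot \frac{1}{686}}{-232215} = \left(-295735 + \frac{1}{1372}\right) \left(- \frac{1}{232215}\right) = \left(- \frac{405748419}{1372}\right) \left(- \frac{1}{232215}\right) = \frac{135249473}{106199660}$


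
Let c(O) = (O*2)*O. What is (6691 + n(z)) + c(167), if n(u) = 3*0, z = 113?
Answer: 62469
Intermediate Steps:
n(u) = 0
c(O) = 2*O² (c(O) = (2*O)*O = 2*O²)
(6691 + n(z)) + c(167) = (6691 + 0) + 2*167² = 6691 + 2*27889 = 6691 + 55778 = 62469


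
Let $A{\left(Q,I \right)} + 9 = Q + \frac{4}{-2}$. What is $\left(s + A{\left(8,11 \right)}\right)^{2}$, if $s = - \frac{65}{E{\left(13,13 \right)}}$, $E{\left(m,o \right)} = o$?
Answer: $64$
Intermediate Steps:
$A{\left(Q,I \right)} = -11 + Q$ ($A{\left(Q,I \right)} = -9 + \left(Q + \frac{4}{-2}\right) = -9 + \left(Q + 4 \left(- \frac{1}{2}\right)\right) = -9 + \left(Q - 2\right) = -9 + \left(-2 + Q\right) = -11 + Q$)
$s = -5$ ($s = - \frac{65}{13} = \left(-65\right) \frac{1}{13} = -5$)
$\left(s + A{\left(8,11 \right)}\right)^{2} = \left(-5 + \left(-11 + 8\right)\right)^{2} = \left(-5 - 3\right)^{2} = \left(-8\right)^{2} = 64$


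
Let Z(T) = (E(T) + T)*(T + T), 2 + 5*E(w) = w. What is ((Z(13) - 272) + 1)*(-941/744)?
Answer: -194787/1240 ≈ -157.09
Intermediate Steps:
E(w) = -⅖ + w/5
Z(T) = 2*T*(-⅖ + 6*T/5) (Z(T) = ((-⅖ + T/5) + T)*(T + T) = (-⅖ + 6*T/5)*(2*T) = 2*T*(-⅖ + 6*T/5))
((Z(13) - 272) + 1)*(-941/744) = (((⅘)*13*(-1 + 3*13) - 272) + 1)*(-941/744) = (((⅘)*13*(-1 + 39) - 272) + 1)*(-941*1/744) = (((⅘)*13*38 - 272) + 1)*(-941/744) = ((1976/5 - 272) + 1)*(-941/744) = (616/5 + 1)*(-941/744) = (621/5)*(-941/744) = -194787/1240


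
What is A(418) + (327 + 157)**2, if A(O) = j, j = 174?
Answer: 234430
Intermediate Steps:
A(O) = 174
A(418) + (327 + 157)**2 = 174 + (327 + 157)**2 = 174 + 484**2 = 174 + 234256 = 234430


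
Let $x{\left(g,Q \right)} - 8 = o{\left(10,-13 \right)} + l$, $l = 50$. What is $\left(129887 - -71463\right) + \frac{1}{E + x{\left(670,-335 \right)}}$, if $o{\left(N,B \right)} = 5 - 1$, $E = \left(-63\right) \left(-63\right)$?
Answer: $\frac{811641851}{4031} \approx 2.0135 \cdot 10^{5}$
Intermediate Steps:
$E = 3969$
$o{\left(N,B \right)} = 4$
$x{\left(g,Q \right)} = 62$ ($x{\left(g,Q \right)} = 8 + \left(4 + 50\right) = 8 + 54 = 62$)
$\left(129887 - -71463\right) + \frac{1}{E + x{\left(670,-335 \right)}} = \left(129887 - -71463\right) + \frac{1}{3969 + 62} = \left(129887 + 71463\right) + \frac{1}{4031} = 201350 + \frac{1}{4031} = \frac{811641851}{4031}$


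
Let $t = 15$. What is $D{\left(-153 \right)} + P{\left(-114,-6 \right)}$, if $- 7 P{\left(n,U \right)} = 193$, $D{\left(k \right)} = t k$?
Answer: $- \frac{16258}{7} \approx -2322.6$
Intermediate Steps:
$D{\left(k \right)} = 15 k$
$P{\left(n,U \right)} = - \frac{193}{7}$ ($P{\left(n,U \right)} = \left(- \frac{1}{7}\right) 193 = - \frac{193}{7}$)
$D{\left(-153 \right)} + P{\left(-114,-6 \right)} = 15 \left(-153\right) - \frac{193}{7} = -2295 - \frac{193}{7} = - \frac{16258}{7}$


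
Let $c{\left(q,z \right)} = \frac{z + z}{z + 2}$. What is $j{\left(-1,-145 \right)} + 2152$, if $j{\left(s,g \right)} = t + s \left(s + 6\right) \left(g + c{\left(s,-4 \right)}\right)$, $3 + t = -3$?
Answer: $2851$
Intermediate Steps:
$c{\left(q,z \right)} = \frac{2 z}{2 + z}$
$t = -6$ ($t = -3 - 3 = -6$)
$j{\left(s,g \right)} = -6 + s \left(4 + g\right) \left(6 + s\right)$ ($j{\left(s,g \right)} = -6 + s \left(s + 6\right) \left(g + 2 \left(-4\right) \frac{1}{2 - 4}\right) = -6 + s \left(6 + s\right) \left(g + 2 \left(-4\right) \frac{1}{-2}\right) = -6 + s \left(6 + s\right) \left(g + 2 \left(-4\right) \left(- \frac{1}{2}\right)\right) = -6 + s \left(6 + s\right) \left(g + 4\right) = -6 + s \left(6 + s\right) \left(4 + g\right) = -6 + s \left(4 + g\right) \left(6 + s\right)$)
$j{\left(-1,-145 \right)} + 2152 = \left(-6 + 4 \left(-1\right)^{2} + 24 \left(-1\right) - 145 \left(-1\right)^{2} + 6 \left(-145\right) \left(-1\right)\right) + 2152 = \left(-6 + 4 \cdot 1 - 24 - 145 + 870\right) + 2152 = \left(-6 + 4 - 24 - 145 + 870\right) + 2152 = 699 + 2152 = 2851$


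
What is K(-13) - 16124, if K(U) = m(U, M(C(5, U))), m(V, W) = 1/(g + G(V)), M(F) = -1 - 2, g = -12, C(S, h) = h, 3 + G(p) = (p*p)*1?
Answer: -2483095/154 ≈ -16124.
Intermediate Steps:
G(p) = -3 + p² (G(p) = -3 + (p*p)*1 = -3 + p²*1 = -3 + p²)
M(F) = -3
m(V, W) = 1/(-15 + V²) (m(V, W) = 1/(-12 + (-3 + V²)) = 1/(-15 + V²))
K(U) = 1/(-15 + U²)
K(-13) - 16124 = 1/(-15 + (-13)²) - 16124 = 1/(-15 + 169) - 16124 = 1/154 - 16124 = -2483095/154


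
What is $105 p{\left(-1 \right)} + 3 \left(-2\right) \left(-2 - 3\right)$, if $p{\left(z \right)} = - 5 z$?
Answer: $555$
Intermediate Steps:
$105 p{\left(-1 \right)} + 3 \left(-2\right) \left(-2 - 3\right) = 105 \left(\left(-5\right) \left(-1\right)\right) + 3 \left(-2\right) \left(-2 - 3\right) = 105 \cdot 5 - -30 = 525 + 30 = 555$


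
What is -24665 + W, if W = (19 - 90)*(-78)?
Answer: -19127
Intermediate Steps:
W = 5538 (W = -71*(-78) = 5538)
-24665 + W = -24665 + 5538 = -19127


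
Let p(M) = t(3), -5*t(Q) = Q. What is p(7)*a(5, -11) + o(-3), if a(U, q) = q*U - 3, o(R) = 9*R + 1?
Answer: 44/5 ≈ 8.8000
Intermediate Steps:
t(Q) = -Q/5
o(R) = 1 + 9*R
a(U, q) = -3 + U*q (a(U, q) = U*q - 3 = -3 + U*q)
p(M) = -⅗ (p(M) = -⅕*3 = -⅗)
p(7)*a(5, -11) + o(-3) = -3*(-3 + 5*(-11))/5 + (1 + 9*(-3)) = -3*(-3 - 55)/5 + (1 - 27) = -⅗*(-58) - 26 = 174/5 - 26 = 44/5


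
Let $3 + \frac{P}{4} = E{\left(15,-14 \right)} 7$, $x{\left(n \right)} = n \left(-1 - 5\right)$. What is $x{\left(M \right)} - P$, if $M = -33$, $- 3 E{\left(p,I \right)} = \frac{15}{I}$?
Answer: $200$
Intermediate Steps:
$E{\left(p,I \right)} = - \frac{5}{I}$ ($E{\left(p,I \right)} = - \frac{15 \frac{1}{I}}{3} = - \frac{5}{I}$)
$x{\left(n \right)} = - 6 n$ ($x{\left(n \right)} = n \left(-6\right) = - 6 n$)
$P = -2$ ($P = -12 + 4 - \frac{5}{-14} \cdot 7 = -12 + 4 \left(-5\right) \left(- \frac{1}{14}\right) 7 = -12 + 4 \cdot \frac{5}{14} \cdot 7 = -12 + 4 \cdot \frac{5}{2} = -12 + 10 = -2$)
$x{\left(M \right)} - P = \left(-6\right) \left(-33\right) - -2 = 198 + 2 = 200$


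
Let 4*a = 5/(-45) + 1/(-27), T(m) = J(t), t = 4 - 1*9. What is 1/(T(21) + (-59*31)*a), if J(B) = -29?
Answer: 27/1046 ≈ 0.025813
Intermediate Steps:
t = -5 (t = 4 - 9 = -5)
T(m) = -29
a = -1/27 (a = (5/(-45) + 1/(-27))/4 = (5*(-1/45) + 1*(-1/27))/4 = (-⅑ - 1/27)/4 = (¼)*(-4/27) = -1/27 ≈ -0.037037)
1/(T(21) + (-59*31)*a) = 1/(-29 - 59*31*(-1/27)) = 1/(-29 - 1829*(-1/27)) = 1/(-29 + 1829/27) = 1/(1046/27) = 27/1046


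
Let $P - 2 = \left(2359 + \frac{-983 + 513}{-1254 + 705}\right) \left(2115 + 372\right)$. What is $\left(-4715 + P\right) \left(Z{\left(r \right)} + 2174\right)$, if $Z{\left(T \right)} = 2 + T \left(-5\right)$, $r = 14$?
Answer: $\frac{753356628180}{61} \approx 1.235 \cdot 10^{10}$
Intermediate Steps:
$Z{\left(T \right)} = 2 - 5 T$
$P = \frac{1074020435}{183}$ ($P = 2 + \left(2359 + \frac{-983 + 513}{-1254 + 705}\right) \left(2115 + 372\right) = 2 + \left(2359 - \frac{470}{-549}\right) 2487 = 2 + \left(2359 - - \frac{470}{549}\right) 2487 = 2 + \left(2359 + \frac{470}{549}\right) 2487 = 2 + \frac{1295561}{549} \cdot 2487 = 2 + \frac{1074020069}{183} = \frac{1074020435}{183} \approx 5.869 \cdot 10^{6}$)
$\left(-4715 + P\right) \left(Z{\left(r \right)} + 2174\right) = \left(-4715 + \frac{1074020435}{183}\right) \left(\left(2 - 70\right) + 2174\right) = \frac{1073157590 \left(\left(2 - 70\right) + 2174\right)}{183} = \frac{1073157590 \left(-68 + 2174\right)}{183} = \frac{1073157590}{183} \cdot 2106 = \frac{753356628180}{61}$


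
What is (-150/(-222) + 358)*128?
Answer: 1698688/37 ≈ 45911.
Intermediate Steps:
(-150/(-222) + 358)*128 = (-150*(-1/222) + 358)*128 = (25/37 + 358)*128 = (13271/37)*128 = 1698688/37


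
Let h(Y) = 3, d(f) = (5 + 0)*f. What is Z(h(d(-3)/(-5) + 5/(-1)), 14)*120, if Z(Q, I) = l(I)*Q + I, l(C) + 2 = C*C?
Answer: 71520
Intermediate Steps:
d(f) = 5*f
l(C) = -2 + C² (l(C) = -2 + C*C = -2 + C²)
Z(Q, I) = I + Q*(-2 + I²) (Z(Q, I) = (-2 + I²)*Q + I = Q*(-2 + I²) + I = I + Q*(-2 + I²))
Z(h(d(-3)/(-5) + 5/(-1)), 14)*120 = (14 + 3*(-2 + 14²))*120 = (14 + 3*(-2 + 196))*120 = (14 + 3*194)*120 = (14 + 582)*120 = 596*120 = 71520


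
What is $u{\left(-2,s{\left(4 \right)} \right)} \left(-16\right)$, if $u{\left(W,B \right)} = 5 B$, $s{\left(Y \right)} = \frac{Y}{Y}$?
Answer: $-80$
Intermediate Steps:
$s{\left(Y \right)} = 1$
$u{\left(-2,s{\left(4 \right)} \right)} \left(-16\right) = 5 \cdot 1 \left(-16\right) = 5 \left(-16\right) = -80$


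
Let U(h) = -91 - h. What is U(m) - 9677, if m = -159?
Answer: -9609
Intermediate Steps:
U(m) - 9677 = (-91 - 1*(-159)) - 9677 = (-91 + 159) - 9677 = 68 - 9677 = -9609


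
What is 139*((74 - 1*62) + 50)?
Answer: 8618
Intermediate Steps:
139*((74 - 1*62) + 50) = 139*((74 - 62) + 50) = 139*(12 + 50) = 139*62 = 8618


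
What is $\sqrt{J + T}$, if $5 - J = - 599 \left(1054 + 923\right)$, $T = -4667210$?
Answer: $3 i \sqrt{386998} \approx 1866.3 i$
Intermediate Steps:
$J = 1184228$ ($J = 5 - - 599 \left(1054 + 923\right) = 5 - \left(-599\right) 1977 = 5 - -1184223 = 5 + 1184223 = 1184228$)
$\sqrt{J + T} = \sqrt{1184228 - 4667210} = \sqrt{-3482982} = 3 i \sqrt{386998}$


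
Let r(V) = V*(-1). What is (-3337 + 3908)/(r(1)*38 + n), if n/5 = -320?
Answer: -571/1638 ≈ -0.34860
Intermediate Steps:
n = -1600 (n = 5*(-320) = -1600)
r(V) = -V
(-3337 + 3908)/(r(1)*38 + n) = (-3337 + 3908)/(-1*1*38 - 1600) = 571/(-1*38 - 1600) = 571/(-38 - 1600) = 571/(-1638) = 571*(-1/1638) = -571/1638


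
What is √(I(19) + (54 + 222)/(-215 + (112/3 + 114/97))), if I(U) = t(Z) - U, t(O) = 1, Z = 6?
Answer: 3*I*√10838982/2233 ≈ 4.4231*I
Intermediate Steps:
I(U) = 1 - U
√(I(19) + (54 + 222)/(-215 + (112/3 + 114/97))) = √((1 - 1*19) + (54 + 222)/(-215 + (112/3 + 114/97))) = √((1 - 19) + 276/(-215 + (112*(⅓) + 114*(1/97)))) = √(-18 + 276/(-215 + (112/3 + 114/97))) = √(-18 + 276/(-215 + 11206/291)) = √(-18 + 276/(-51359/291)) = √(-18 + 276*(-291/51359)) = √(-18 - 3492/2233) = √(-43686/2233) = 3*I*√10838982/2233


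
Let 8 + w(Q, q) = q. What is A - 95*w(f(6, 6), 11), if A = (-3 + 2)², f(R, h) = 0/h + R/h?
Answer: -284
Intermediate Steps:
f(R, h) = R/h (f(R, h) = 0 + R/h = R/h)
A = 1 (A = (-1)² = 1)
w(Q, q) = -8 + q
A - 95*w(f(6, 6), 11) = 1 - 95*(-8 + 11) = 1 - 95*3 = 1 - 285 = -284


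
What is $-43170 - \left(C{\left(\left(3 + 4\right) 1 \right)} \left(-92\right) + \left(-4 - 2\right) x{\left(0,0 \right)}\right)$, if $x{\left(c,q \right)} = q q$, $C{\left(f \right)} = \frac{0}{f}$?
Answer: $-43170$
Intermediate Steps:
$C{\left(f \right)} = 0$
$x{\left(c,q \right)} = q^{2}$
$-43170 - \left(C{\left(\left(3 + 4\right) 1 \right)} \left(-92\right) + \left(-4 - 2\right) x{\left(0,0 \right)}\right) = -43170 - \left(0 \left(-92\right) + \left(-4 - 2\right) 0^{2}\right) = -43170 - \left(0 - 0\right) = -43170 - \left(0 + 0\right) = -43170 - 0 = -43170 + 0 = -43170$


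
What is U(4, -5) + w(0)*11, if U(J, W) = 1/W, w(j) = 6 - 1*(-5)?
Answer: 604/5 ≈ 120.80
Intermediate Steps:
w(j) = 11 (w(j) = 6 + 5 = 11)
U(4, -5) + w(0)*11 = 1/(-5) + 11*11 = -⅕ + 121 = 604/5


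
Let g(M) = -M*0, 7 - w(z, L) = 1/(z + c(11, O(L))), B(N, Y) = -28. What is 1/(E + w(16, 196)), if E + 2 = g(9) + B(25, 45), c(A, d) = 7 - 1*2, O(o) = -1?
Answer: -21/484 ≈ -0.043388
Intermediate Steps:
c(A, d) = 5 (c(A, d) = 7 - 2 = 5)
w(z, L) = 7 - 1/(5 + z) (w(z, L) = 7 - 1/(z + 5) = 7 - 1/(5 + z))
g(M) = 0
E = -30 (E = -2 + (0 - 28) = -2 - 28 = -30)
1/(E + w(16, 196)) = 1/(-30 + (34 + 7*16)/(5 + 16)) = 1/(-30 + (34 + 112)/21) = 1/(-30 + (1/21)*146) = 1/(-30 + 146/21) = 1/(-484/21) = -21/484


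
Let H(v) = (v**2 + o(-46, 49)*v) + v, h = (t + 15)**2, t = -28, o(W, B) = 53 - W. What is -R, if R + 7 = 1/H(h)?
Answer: 318226/45461 ≈ 7.0000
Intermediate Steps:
h = 169 (h = (-28 + 15)**2 = (-13)**2 = 169)
H(v) = v**2 + 100*v (H(v) = (v**2 + (53 - 1*(-46))*v) + v = (v**2 + (53 + 46)*v) + v = (v**2 + 99*v) + v = v**2 + 100*v)
R = -318226/45461 (R = -7 + 1/(169*(100 + 169)) = -7 + 1/(169*269) = -7 + 1/45461 = -318226/45461 ≈ -7.0000)
-R = -1*(-318226/45461) = 318226/45461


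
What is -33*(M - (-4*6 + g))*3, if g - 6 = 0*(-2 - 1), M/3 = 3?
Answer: -2673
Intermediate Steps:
M = 9 (M = 3*3 = 9)
g = 6 (g = 6 + 0*(-2 - 1) = 6 + 0*(-3) = 6 + 0 = 6)
-33*(M - (-4*6 + g))*3 = -33*(9 - (-4*6 + 6))*3 = -33*(9 - (-24 + 6))*3 = -33*(9 - 1*(-18))*3 = -33*(9 + 18)*3 = -33*27*3 = -891*3 = -2673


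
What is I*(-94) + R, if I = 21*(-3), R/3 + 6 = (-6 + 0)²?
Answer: 6012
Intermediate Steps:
R = 90 (R = -18 + 3*(-6 + 0)² = -18 + 3*(-6)² = -18 + 3*36 = -18 + 108 = 90)
I = -63
I*(-94) + R = -63*(-94) + 90 = 5922 + 90 = 6012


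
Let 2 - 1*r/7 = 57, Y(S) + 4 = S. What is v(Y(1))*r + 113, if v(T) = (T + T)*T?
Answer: -6817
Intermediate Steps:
Y(S) = -4 + S
r = -385 (r = 14 - 7*57 = 14 - 399 = -385)
v(T) = 2*T² (v(T) = (2*T)*T = 2*T²)
v(Y(1))*r + 113 = (2*(-4 + 1)²)*(-385) + 113 = (2*(-3)²)*(-385) + 113 = (2*9)*(-385) + 113 = 18*(-385) + 113 = -6930 + 113 = -6817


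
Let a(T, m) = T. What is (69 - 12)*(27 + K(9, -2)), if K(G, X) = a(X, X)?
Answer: 1425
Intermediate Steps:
K(G, X) = X
(69 - 12)*(27 + K(9, -2)) = (69 - 12)*(27 - 2) = 57*25 = 1425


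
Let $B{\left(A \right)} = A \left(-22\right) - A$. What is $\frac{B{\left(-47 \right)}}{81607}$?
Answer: $\frac{1081}{81607} \approx 0.013246$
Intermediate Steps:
$B{\left(A \right)} = - 23 A$ ($B{\left(A \right)} = - 22 A - A = - 23 A$)
$\frac{B{\left(-47 \right)}}{81607} = \frac{\left(-23\right) \left(-47\right)}{81607} = 1081 \cdot \frac{1}{81607} = \frac{1081}{81607}$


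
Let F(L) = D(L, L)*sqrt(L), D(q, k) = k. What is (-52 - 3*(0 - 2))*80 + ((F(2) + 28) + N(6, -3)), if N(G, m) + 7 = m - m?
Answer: -3659 + 2*sqrt(2) ≈ -3656.2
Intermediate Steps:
F(L) = L**(3/2) (F(L) = L*sqrt(L) = L**(3/2))
N(G, m) = -7 (N(G, m) = -7 + (m - m) = -7 + 0 = -7)
(-52 - 3*(0 - 2))*80 + ((F(2) + 28) + N(6, -3)) = (-52 - 3*(0 - 2))*80 + ((2**(3/2) + 28) - 7) = (-52 - 3*(-2))*80 + ((2*sqrt(2) + 28) - 7) = (-52 + 6)*80 + ((28 + 2*sqrt(2)) - 7) = -46*80 + (21 + 2*sqrt(2)) = -3680 + (21 + 2*sqrt(2)) = -3659 + 2*sqrt(2)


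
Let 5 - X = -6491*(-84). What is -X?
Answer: 545239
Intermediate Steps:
X = -545239 (X = 5 - (-6491)*(-84) = 5 - 1*545244 = 5 - 545244 = -545239)
-X = -1*(-545239) = 545239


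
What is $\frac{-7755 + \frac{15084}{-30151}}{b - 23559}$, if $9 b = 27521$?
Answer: $\frac{2104524801}{5563161010} \approx 0.3783$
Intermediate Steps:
$b = \frac{27521}{9}$ ($b = \frac{1}{9} \cdot 27521 = \frac{27521}{9} \approx 3057.9$)
$\frac{-7755 + \frac{15084}{-30151}}{b - 23559} = \frac{-7755 + \frac{15084}{-30151}}{\frac{27521}{9} - 23559} = \frac{-7755 + 15084 \left(- \frac{1}{30151}\right)}{- \frac{184510}{9}} = \left(-7755 - \frac{15084}{30151}\right) \left(- \frac{9}{184510}\right) = \left(- \frac{233836089}{30151}\right) \left(- \frac{9}{184510}\right) = \frac{2104524801}{5563161010}$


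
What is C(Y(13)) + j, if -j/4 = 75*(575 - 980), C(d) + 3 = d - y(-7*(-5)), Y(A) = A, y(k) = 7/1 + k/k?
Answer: 121502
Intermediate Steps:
y(k) = 8 (y(k) = 7*1 + 1 = 7 + 1 = 8)
C(d) = -11 + d (C(d) = -3 + (d - 1*8) = -3 + (d - 8) = -3 + (-8 + d) = -11 + d)
j = 121500 (j = -300*(575 - 980) = -300*(-405) = -4*(-30375) = 121500)
C(Y(13)) + j = (-11 + 13) + 121500 = 2 + 121500 = 121502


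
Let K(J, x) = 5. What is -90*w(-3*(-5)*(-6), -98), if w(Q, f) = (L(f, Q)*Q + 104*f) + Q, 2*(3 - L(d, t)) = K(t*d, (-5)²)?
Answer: 929430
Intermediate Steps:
L(d, t) = ½ (L(d, t) = 3 - ½*5 = 3 - 5/2 = ½)
w(Q, f) = 104*f + 3*Q/2 (w(Q, f) = (Q/2 + 104*f) + Q = 104*f + 3*Q/2)
-90*w(-3*(-5)*(-6), -98) = -90*(104*(-98) + 3*(-3*(-5)*(-6))/2) = -90*(-10192 + 3*(15*(-6))/2) = -90*(-10192 + (3/2)*(-90)) = -90*(-10192 - 135) = -90*(-10327) = 929430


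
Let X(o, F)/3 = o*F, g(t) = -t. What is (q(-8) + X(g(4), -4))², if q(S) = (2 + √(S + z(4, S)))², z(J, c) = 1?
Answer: 1913 + 360*I*√7 ≈ 1913.0 + 952.47*I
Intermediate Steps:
X(o, F) = 3*F*o (X(o, F) = 3*(o*F) = 3*(F*o) = 3*F*o)
q(S) = (2 + √(1 + S))² (q(S) = (2 + √(S + 1))² = (2 + √(1 + S))²)
(q(-8) + X(g(4), -4))² = ((2 + √(1 - 8))² + 3*(-4)*(-1*4))² = ((2 + √(-7))² + 3*(-4)*(-4))² = ((2 + I*√7)² + 48)² = (48 + (2 + I*√7)²)²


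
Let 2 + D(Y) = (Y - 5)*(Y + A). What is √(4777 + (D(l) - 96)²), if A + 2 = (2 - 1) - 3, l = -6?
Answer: √4921 ≈ 70.150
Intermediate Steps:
A = -4 (A = -2 + ((2 - 1) - 3) = -2 + (1 - 3) = -2 - 2 = -4)
D(Y) = -2 + (-5 + Y)*(-4 + Y) (D(Y) = -2 + (Y - 5)*(Y - 4) = -2 + (-5 + Y)*(-4 + Y))
√(4777 + (D(l) - 96)²) = √(4777 + ((18 + (-6)² - 9*(-6)) - 96)²) = √(4777 + ((18 + 36 + 54) - 96)²) = √(4777 + (108 - 96)²) = √(4777 + 12²) = √(4777 + 144) = √4921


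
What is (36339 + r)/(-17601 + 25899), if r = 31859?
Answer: 34099/4149 ≈ 8.2186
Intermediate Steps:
(36339 + r)/(-17601 + 25899) = (36339 + 31859)/(-17601 + 25899) = 68198/8298 = 68198*(1/8298) = 34099/4149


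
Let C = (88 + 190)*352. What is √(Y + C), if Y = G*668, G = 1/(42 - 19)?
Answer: 2*√12945297/23 ≈ 312.87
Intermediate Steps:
C = 97856 (C = 278*352 = 97856)
G = 1/23 ≈ 0.043478
Y = 668/23 (Y = (1/23)*668 = 668/23 ≈ 29.043)
√(Y + C) = √(668/23 + 97856) = √(2251356/23) = 2*√12945297/23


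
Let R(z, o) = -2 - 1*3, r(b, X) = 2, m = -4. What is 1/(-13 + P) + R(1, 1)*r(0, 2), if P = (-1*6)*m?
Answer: -109/11 ≈ -9.9091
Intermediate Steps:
P = 24 (P = -1*6*(-4) = -6*(-4) = 24)
R(z, o) = -5 (R(z, o) = -2 - 3 = -5)
1/(-13 + P) + R(1, 1)*r(0, 2) = 1/(-13 + 24) - 5*2 = 1/11 - 10 = -109/11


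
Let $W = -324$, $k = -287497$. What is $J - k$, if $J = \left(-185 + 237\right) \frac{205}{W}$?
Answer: $\frac{23284592}{81} \approx 2.8746 \cdot 10^{5}$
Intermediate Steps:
$J = - \frac{2665}{81}$ ($J = \left(-185 + 237\right) \frac{205}{-324} = 52 \cdot 205 \left(- \frac{1}{324}\right) = 52 \left(- \frac{205}{324}\right) = - \frac{2665}{81} \approx -32.901$)
$J - k = - \frac{2665}{81} - -287497 = - \frac{2665}{81} + 287497 = \frac{23284592}{81}$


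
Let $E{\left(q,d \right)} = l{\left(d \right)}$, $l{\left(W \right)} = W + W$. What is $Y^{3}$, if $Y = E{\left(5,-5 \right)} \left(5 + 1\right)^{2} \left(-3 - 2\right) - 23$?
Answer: $5611284433$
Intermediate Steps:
$l{\left(W \right)} = 2 W$
$E{\left(q,d \right)} = 2 d$
$Y = 1777$ ($Y = 2 \left(-5\right) \left(5 + 1\right)^{2} \left(-3 - 2\right) - 23 = - 10 \cdot 6^{2} \left(-5\right) - 23 = \left(-10\right) 36 \left(-5\right) - 23 = \left(-360\right) \left(-5\right) - 23 = 1800 - 23 = 1777$)
$Y^{3} = 1777^{3} = 5611284433$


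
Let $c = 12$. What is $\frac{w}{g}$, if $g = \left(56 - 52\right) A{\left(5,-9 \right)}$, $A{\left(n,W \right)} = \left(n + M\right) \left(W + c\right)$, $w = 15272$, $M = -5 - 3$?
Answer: $- \frac{3818}{9} \approx -424.22$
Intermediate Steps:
$M = -8$
$A{\left(n,W \right)} = \left(-8 + n\right) \left(12 + W\right)$ ($A{\left(n,W \right)} = \left(n - 8\right) \left(W + 12\right) = \left(-8 + n\right) \left(12 + W\right)$)
$g = -36$ ($g = \left(56 - 52\right) \left(-96 - -72 + 12 \cdot 5 - 45\right) = 4 \left(-96 + 72 + 60 - 45\right) = 4 \left(-9\right) = -36$)
$\frac{w}{g} = \frac{15272}{-36} = 15272 \left(- \frac{1}{36}\right) = - \frac{3818}{9}$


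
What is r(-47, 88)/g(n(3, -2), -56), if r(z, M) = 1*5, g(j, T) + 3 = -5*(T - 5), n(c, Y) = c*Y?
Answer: 5/302 ≈ 0.016556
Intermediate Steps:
n(c, Y) = Y*c
g(j, T) = 22 - 5*T (g(j, T) = -3 - 5*(T - 5) = -3 - 5*(-5 + T) = -3 + (25 - 5*T) = 22 - 5*T)
r(z, M) = 5
r(-47, 88)/g(n(3, -2), -56) = 5/(22 - 5*(-56)) = 5/(22 + 280) = 5/302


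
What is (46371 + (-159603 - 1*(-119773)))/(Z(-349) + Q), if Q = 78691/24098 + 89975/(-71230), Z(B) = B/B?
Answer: 561381501607/257672146 ≈ 2178.7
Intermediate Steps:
Z(B) = 1
Q = 171847119/85825027 (Q = 78691*(1/24098) + 89975*(-1/71230) = 78691/24098 - 17995/14246 = 171847119/85825027 ≈ 2.0023)
(46371 + (-159603 - 1*(-119773)))/(Z(-349) + Q) = (46371 + (-159603 - 1*(-119773)))/(1 + 171847119/85825027) = (46371 + (-159603 + 119773))/(257672146/85825027) = (46371 - 39830)*(85825027/257672146) = 6541*(85825027/257672146) = 561381501607/257672146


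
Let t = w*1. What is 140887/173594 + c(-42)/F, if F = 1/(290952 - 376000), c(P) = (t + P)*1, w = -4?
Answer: 679135976439/173594 ≈ 3.9122e+6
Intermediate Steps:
t = -4 (t = -4*1 = -4)
c(P) = -4 + P (c(P) = (-4 + P)*1 = -4 + P)
F = -1/85048 (F = 1/(-85048) = -1/85048 ≈ -1.1758e-5)
140887/173594 + c(-42)/F = 140887/173594 + (-4 - 42)/(-1/85048) = 140887*(1/173594) - 46*(-85048) = 140887/173594 + 3912208 = 679135976439/173594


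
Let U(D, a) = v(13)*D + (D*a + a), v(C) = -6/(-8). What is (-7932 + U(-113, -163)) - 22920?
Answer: -50723/4 ≈ -12681.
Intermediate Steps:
v(C) = ¾ (v(C) = -6*(-⅛) = ¾)
U(D, a) = a + 3*D/4 + D*a (U(D, a) = 3*D/4 + (D*a + a) = 3*D/4 + (a + D*a) = a + 3*D/4 + D*a)
(-7932 + U(-113, -163)) - 22920 = (-7932 + (-163 + (¾)*(-113) - 113*(-163))) - 22920 = (-7932 + (-163 - 339/4 + 18419)) - 22920 = (-7932 + 72685/4) - 22920 = 40957/4 - 22920 = -50723/4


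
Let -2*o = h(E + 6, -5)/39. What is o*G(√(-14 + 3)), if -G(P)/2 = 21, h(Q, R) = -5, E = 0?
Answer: -35/13 ≈ -2.6923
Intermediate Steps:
G(P) = -42 (G(P) = -2*21 = -42)
o = 5/78 (o = -(-5)/(2*39) = -½*(-5/39) = 5/78 ≈ 0.064103)
o*G(√(-14 + 3)) = (5/78)*(-42) = -35/13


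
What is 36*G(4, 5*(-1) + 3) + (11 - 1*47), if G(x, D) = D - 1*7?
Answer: -360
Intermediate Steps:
G(x, D) = -7 + D (G(x, D) = D - 7 = -7 + D)
36*G(4, 5*(-1) + 3) + (11 - 1*47) = 36*(-7 + (5*(-1) + 3)) + (11 - 1*47) = 36*(-7 + (-5 + 3)) + (11 - 47) = 36*(-7 - 2) - 36 = 36*(-9) - 36 = -324 - 36 = -360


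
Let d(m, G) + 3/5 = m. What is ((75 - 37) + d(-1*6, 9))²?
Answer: 24649/25 ≈ 985.96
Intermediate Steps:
d(m, G) = -⅗ + m
((75 - 37) + d(-1*6, 9))² = ((75 - 37) + (-⅗ - 1*6))² = (38 + (-⅗ - 6))² = (38 - 33/5)² = (157/5)² = 24649/25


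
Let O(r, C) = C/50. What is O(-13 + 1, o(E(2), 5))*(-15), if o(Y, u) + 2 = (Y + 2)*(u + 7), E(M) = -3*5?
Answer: 237/5 ≈ 47.400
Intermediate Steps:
E(M) = -15
o(Y, u) = -2 + (2 + Y)*(7 + u) (o(Y, u) = -2 + (Y + 2)*(u + 7) = -2 + (2 + Y)*(7 + u))
O(r, C) = C/50 (O(r, C) = C*(1/50) = C/50)
O(-13 + 1, o(E(2), 5))*(-15) = ((12 + 2*5 + 7*(-15) - 15*5)/50)*(-15) = ((12 + 10 - 105 - 75)/50)*(-15) = ((1/50)*(-158))*(-15) = -79/25*(-15) = 237/5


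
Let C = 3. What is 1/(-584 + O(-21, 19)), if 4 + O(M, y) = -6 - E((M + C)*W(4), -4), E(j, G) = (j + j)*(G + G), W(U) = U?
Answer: -1/1746 ≈ -0.00057274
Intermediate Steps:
E(j, G) = 4*G*j (E(j, G) = (2*j)*(2*G) = 4*G*j)
O(M, y) = 182 + 64*M (O(M, y) = -4 + (-6 - 4*(-4)*(M + 3)*4) = -4 + (-6 - 4*(-4)*(3 + M)*4) = -4 + (-6 - 4*(-4)*(12 + 4*M)) = -4 + (-6 - (-192 - 64*M)) = -4 + (-6 + (192 + 64*M)) = -4 + (186 + 64*M) = 182 + 64*M)
1/(-584 + O(-21, 19)) = 1/(-584 + (182 + 64*(-21))) = 1/(-584 + (182 - 1344)) = 1/(-584 - 1162) = 1/(-1746) = -1/1746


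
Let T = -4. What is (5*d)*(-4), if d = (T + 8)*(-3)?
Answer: 240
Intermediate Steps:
d = -12 (d = (-4 + 8)*(-3) = 4*(-3) = -12)
(5*d)*(-4) = (5*(-12))*(-4) = -60*(-4) = 240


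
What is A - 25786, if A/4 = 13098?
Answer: 26606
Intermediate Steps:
A = 52392 (A = 4*13098 = 52392)
A - 25786 = 52392 - 25786 = 26606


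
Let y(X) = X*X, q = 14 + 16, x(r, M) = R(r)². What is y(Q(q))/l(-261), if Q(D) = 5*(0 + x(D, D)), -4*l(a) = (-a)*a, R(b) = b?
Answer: 1000000/841 ≈ 1189.1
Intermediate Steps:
x(r, M) = r²
l(a) = a²/4 (l(a) = -(-a)*a/4 = -(-1)*a²/4 = a²/4)
q = 30
Q(D) = 5*D² (Q(D) = 5*(0 + D²) = 5*D²)
y(X) = X²
y(Q(q))/l(-261) = (5*30²)²/(((¼)*(-261)²)) = (5*900)²/(((¼)*68121)) = 4500²/(68121/4) = 20250000*(4/68121) = 1000000/841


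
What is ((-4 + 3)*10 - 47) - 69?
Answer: -126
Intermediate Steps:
((-4 + 3)*10 - 47) - 69 = (-1*10 - 47) - 69 = (-10 - 47) - 69 = -57 - 69 = -126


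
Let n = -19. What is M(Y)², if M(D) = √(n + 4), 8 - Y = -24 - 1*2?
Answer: -15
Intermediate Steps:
Y = 34 (Y = 8 - (-24 - 1*2) = 8 - (-24 - 2) = 8 - 1*(-26) = 8 + 26 = 34)
M(D) = I*√15 (M(D) = √(-19 + 4) = √(-15) = I*√15)
M(Y)² = (I*√15)² = -15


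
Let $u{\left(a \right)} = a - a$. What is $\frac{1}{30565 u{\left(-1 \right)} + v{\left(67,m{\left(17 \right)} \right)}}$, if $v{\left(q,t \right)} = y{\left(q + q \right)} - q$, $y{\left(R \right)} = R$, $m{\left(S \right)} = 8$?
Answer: $\frac{1}{67} \approx 0.014925$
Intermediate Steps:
$u{\left(a \right)} = 0$
$v{\left(q,t \right)} = q$ ($v{\left(q,t \right)} = \left(q + q\right) - q = 2 q - q = q$)
$\frac{1}{30565 u{\left(-1 \right)} + v{\left(67,m{\left(17 \right)} \right)}} = \frac{1}{30565 \cdot 0 + 67} = \frac{1}{0 + 67} = \frac{1}{67}$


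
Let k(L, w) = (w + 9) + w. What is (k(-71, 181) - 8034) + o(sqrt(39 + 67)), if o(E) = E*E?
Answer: -7557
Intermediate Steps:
k(L, w) = 9 + 2*w (k(L, w) = (9 + w) + w = 9 + 2*w)
o(E) = E**2
(k(-71, 181) - 8034) + o(sqrt(39 + 67)) = ((9 + 2*181) - 8034) + (sqrt(39 + 67))**2 = ((9 + 362) - 8034) + (sqrt(106))**2 = (371 - 8034) + 106 = -7663 + 106 = -7557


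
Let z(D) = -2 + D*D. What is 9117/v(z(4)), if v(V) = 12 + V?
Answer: 9117/26 ≈ 350.65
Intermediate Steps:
z(D) = -2 + D²
9117/v(z(4)) = 9117/(12 + (-2 + 4²)) = 9117/(12 + (-2 + 16)) = 9117/(12 + 14) = 9117/26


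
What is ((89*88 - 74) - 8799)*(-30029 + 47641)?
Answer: -18334092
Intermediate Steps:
((89*88 - 74) - 8799)*(-30029 + 47641) = ((7832 - 74) - 8799)*17612 = (7758 - 8799)*17612 = -1041*17612 = -18334092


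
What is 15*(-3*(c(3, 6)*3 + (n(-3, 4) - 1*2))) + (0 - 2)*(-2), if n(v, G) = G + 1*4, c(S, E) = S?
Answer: -671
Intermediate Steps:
n(v, G) = 4 + G (n(v, G) = G + 4 = 4 + G)
15*(-3*(c(3, 6)*3 + (n(-3, 4) - 1*2))) + (0 - 2)*(-2) = 15*(-3*(3*3 + ((4 + 4) - 1*2))) + (0 - 2)*(-2) = 15*(-3*(9 + (8 - 2))) - 2*(-2) = 15*(-3*(9 + 6)) + 4 = 15*(-3*15) + 4 = 15*(-45) + 4 = -675 + 4 = -671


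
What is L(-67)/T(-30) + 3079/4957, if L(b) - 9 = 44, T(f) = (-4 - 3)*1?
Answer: -241168/34699 ≈ -6.9503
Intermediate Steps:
T(f) = -7 (T(f) = -7*1 = -7)
L(b) = 53 (L(b) = 9 + 44 = 53)
L(-67)/T(-30) + 3079/4957 = 53/(-7) + 3079/4957 = 53*(-⅐) + 3079*(1/4957) = -53/7 + 3079/4957 = -241168/34699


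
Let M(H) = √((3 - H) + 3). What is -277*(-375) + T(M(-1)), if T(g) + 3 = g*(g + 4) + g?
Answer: 103879 + 5*√7 ≈ 1.0389e+5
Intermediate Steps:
M(H) = √(6 - H)
T(g) = -3 + g + g*(4 + g) (T(g) = -3 + (g*(g + 4) + g) = -3 + (g*(4 + g) + g) = -3 + (g + g*(4 + g)) = -3 + g + g*(4 + g))
-277*(-375) + T(M(-1)) = -277*(-375) + (-3 + (√(6 - 1*(-1)))² + 5*√(6 - 1*(-1))) = 103875 + (-3 + (√(6 + 1))² + 5*√(6 + 1)) = 103875 + (-3 + (√7)² + 5*√7) = 103875 + (-3 + 7 + 5*√7) = 103875 + (4 + 5*√7) = 103879 + 5*√7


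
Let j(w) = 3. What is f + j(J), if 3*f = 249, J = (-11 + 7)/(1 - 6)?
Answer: 86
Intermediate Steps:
J = ⅘ (J = -4/(-5) = -4*(-⅕) = ⅘ ≈ 0.80000)
f = 83 (f = (⅓)*249 = 83)
f + j(J) = 83 + 3 = 86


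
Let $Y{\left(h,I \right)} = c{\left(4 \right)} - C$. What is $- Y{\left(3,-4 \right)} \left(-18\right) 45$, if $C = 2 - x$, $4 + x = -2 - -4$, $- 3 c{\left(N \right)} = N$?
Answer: $-4320$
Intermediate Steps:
$c{\left(N \right)} = - \frac{N}{3}$
$x = -2$ ($x = -4 - -2 = -4 + \left(-2 + 4\right) = -4 + 2 = -2$)
$C = 4$ ($C = 2 - -2 = 2 + 2 = 4$)
$Y{\left(h,I \right)} = - \frac{16}{3}$ ($Y{\left(h,I \right)} = \left(- \frac{1}{3}\right) 4 - 4 = - \frac{4}{3} - 4 = - \frac{16}{3}$)
$- Y{\left(3,-4 \right)} \left(-18\right) 45 = \left(-1\right) \left(- \frac{16}{3}\right) \left(-18\right) 45 = \frac{16}{3} \left(-18\right) 45 = \left(-96\right) 45 = -4320$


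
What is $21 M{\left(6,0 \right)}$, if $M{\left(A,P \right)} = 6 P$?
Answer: $0$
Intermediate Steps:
$21 M{\left(6,0 \right)} = 21 \cdot 6 \cdot 0 = 21 \cdot 0 = 0$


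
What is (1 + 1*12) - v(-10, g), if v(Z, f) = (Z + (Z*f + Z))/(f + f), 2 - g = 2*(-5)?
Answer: 113/6 ≈ 18.833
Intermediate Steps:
g = 12 (g = 2 - 2*(-5) = 2 - 1*(-10) = 2 + 10 = 12)
v(Z, f) = (2*Z + Z*f)/(2*f) (v(Z, f) = (Z + (Z + Z*f))/((2*f)) = (2*Z + Z*f)*(1/(2*f)) = (2*Z + Z*f)/(2*f))
(1 + 1*12) - v(-10, g) = (1 + 1*12) - ((½)*(-10) - 10/12) = (1 + 12) - (-5 - 10*1/12) = 13 - (-5 - ⅚) = 13 - 1*(-35/6) = 13 + 35/6 = 113/6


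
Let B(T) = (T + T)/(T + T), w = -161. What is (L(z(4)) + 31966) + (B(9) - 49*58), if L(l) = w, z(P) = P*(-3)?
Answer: 28964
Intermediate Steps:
z(P) = -3*P
B(T) = 1 (B(T) = (2*T)/((2*T)) = (2*T)*(1/(2*T)) = 1)
L(l) = -161
(L(z(4)) + 31966) + (B(9) - 49*58) = (-161 + 31966) + (1 - 49*58) = 31805 + (1 - 2842) = 31805 - 2841 = 28964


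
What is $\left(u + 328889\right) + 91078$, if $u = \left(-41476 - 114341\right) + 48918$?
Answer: $313068$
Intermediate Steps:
$u = -106899$ ($u = -155817 + 48918 = -106899$)
$\left(u + 328889\right) + 91078 = \left(-106899 + 328889\right) + 91078 = 221990 + 91078 = 313068$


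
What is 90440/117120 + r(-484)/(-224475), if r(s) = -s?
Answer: 56235647/73029200 ≈ 0.77004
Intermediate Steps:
90440/117120 + r(-484)/(-224475) = 90440/117120 - 1*(-484)/(-224475) = 90440*(1/117120) + 484*(-1/224475) = 2261/2928 - 484/224475 = 56235647/73029200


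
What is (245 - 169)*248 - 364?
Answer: 18484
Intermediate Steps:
(245 - 169)*248 - 364 = 76*248 - 364 = 18848 - 364 = 18484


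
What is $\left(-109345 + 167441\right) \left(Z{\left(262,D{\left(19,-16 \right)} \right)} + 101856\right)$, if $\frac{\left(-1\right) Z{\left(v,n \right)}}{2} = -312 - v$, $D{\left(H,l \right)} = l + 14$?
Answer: $5984120384$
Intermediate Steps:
$D{\left(H,l \right)} = 14 + l$
$Z{\left(v,n \right)} = 624 + 2 v$ ($Z{\left(v,n \right)} = - 2 \left(-312 - v\right) = 624 + 2 v$)
$\left(-109345 + 167441\right) \left(Z{\left(262,D{\left(19,-16 \right)} \right)} + 101856\right) = \left(-109345 + 167441\right) \left(\left(624 + 2 \cdot 262\right) + 101856\right) = 58096 \left(\left(624 + 524\right) + 101856\right) = 58096 \left(1148 + 101856\right) = 58096 \cdot 103004 = 5984120384$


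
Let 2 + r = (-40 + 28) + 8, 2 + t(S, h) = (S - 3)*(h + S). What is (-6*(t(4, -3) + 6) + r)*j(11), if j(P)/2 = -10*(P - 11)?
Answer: 0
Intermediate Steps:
j(P) = 220 - 20*P (j(P) = 2*(-10*(P - 11)) = 2*(-10*(-11 + P)) = 2*(110 - 10*P) = 220 - 20*P)
t(S, h) = -2 + (-3 + S)*(S + h) (t(S, h) = -2 + (S - 3)*(h + S) = -2 + (-3 + S)*(S + h))
r = -6 (r = -2 + ((-40 + 28) + 8) = -2 + (-12 + 8) = -2 - 4 = -6)
(-6*(t(4, -3) + 6) + r)*j(11) = (-6*((-2 + 4² - 3*4 - 3*(-3) + 4*(-3)) + 6) - 6)*(220 - 20*11) = (-6*((-2 + 16 - 12 + 9 - 12) + 6) - 6)*(220 - 220) = (-6*(-1 + 6) - 6)*0 = (-6*5 - 6)*0 = (-30 - 6)*0 = -36*0 = 0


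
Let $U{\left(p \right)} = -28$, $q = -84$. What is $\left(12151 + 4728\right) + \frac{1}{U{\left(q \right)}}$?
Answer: $\frac{472611}{28} \approx 16879.0$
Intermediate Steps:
$\left(12151 + 4728\right) + \frac{1}{U{\left(q \right)}} = \left(12151 + 4728\right) + \frac{1}{-28} = 16879 - \frac{1}{28} = \frac{472611}{28}$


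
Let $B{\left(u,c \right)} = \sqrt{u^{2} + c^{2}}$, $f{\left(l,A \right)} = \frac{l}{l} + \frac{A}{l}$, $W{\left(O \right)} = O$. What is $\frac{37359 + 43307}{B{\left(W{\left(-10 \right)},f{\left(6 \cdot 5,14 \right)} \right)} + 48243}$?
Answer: $\frac{67354093350}{40281697157} - \frac{2419980 \sqrt{34}}{40281697157} \approx 1.6717$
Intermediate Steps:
$f{\left(l,A \right)} = 1 + \frac{A}{l}$
$B{\left(u,c \right)} = \sqrt{c^{2} + u^{2}}$
$\frac{37359 + 43307}{B{\left(W{\left(-10 \right)},f{\left(6 \cdot 5,14 \right)} \right)} + 48243} = \frac{37359 + 43307}{\sqrt{\left(\frac{14 + 6 \cdot 5}{6 \cdot 5}\right)^{2} + \left(-10\right)^{2}} + 48243} = \frac{80666}{\sqrt{\left(\frac{14 + 30}{30}\right)^{2} + 100} + 48243} = \frac{80666}{\sqrt{\left(\frac{1}{30} \cdot 44\right)^{2} + 100} + 48243} = \frac{80666}{\sqrt{\left(\frac{22}{15}\right)^{2} + 100} + 48243} = \frac{80666}{\sqrt{\frac{484}{225} + 100} + 48243} = \frac{80666}{\sqrt{\frac{22984}{225}} + 48243} = \frac{80666}{\frac{26 \sqrt{34}}{15} + 48243} = \frac{80666}{48243 + \frac{26 \sqrt{34}}{15}}$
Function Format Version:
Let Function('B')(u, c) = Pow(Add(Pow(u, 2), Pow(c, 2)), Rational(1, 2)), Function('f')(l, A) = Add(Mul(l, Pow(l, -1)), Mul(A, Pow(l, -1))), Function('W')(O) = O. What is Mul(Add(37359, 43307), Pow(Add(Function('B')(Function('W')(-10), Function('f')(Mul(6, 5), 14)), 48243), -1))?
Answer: Add(Rational(67354093350, 40281697157), Mul(Rational(-2419980, 40281697157), Pow(34, Rational(1, 2)))) ≈ 1.6717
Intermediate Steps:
Function('f')(l, A) = Add(1, Mul(A, Pow(l, -1)))
Function('B')(u, c) = Pow(Add(Pow(c, 2), Pow(u, 2)), Rational(1, 2))
Mul(Add(37359, 43307), Pow(Add(Function('B')(Function('W')(-10), Function('f')(Mul(6, 5), 14)), 48243), -1)) = Mul(Add(37359, 43307), Pow(Add(Pow(Add(Pow(Mul(Pow(Mul(6, 5), -1), Add(14, Mul(6, 5))), 2), Pow(-10, 2)), Rational(1, 2)), 48243), -1)) = Mul(80666, Pow(Add(Pow(Add(Pow(Mul(Pow(30, -1), Add(14, 30)), 2), 100), Rational(1, 2)), 48243), -1)) = Mul(80666, Pow(Add(Pow(Add(Pow(Mul(Rational(1, 30), 44), 2), 100), Rational(1, 2)), 48243), -1)) = Mul(80666, Pow(Add(Pow(Add(Pow(Rational(22, 15), 2), 100), Rational(1, 2)), 48243), -1)) = Mul(80666, Pow(Add(Pow(Add(Rational(484, 225), 100), Rational(1, 2)), 48243), -1)) = Mul(80666, Pow(Add(Pow(Rational(22984, 225), Rational(1, 2)), 48243), -1)) = Mul(80666, Pow(Add(Mul(Rational(26, 15), Pow(34, Rational(1, 2))), 48243), -1)) = Mul(80666, Pow(Add(48243, Mul(Rational(26, 15), Pow(34, Rational(1, 2)))), -1))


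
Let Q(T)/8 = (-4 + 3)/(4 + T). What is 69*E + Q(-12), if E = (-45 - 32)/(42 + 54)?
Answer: -1739/32 ≈ -54.344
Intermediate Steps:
Q(T) = -8/(4 + T) (Q(T) = 8*((-4 + 3)/(4 + T)) = 8*(-1/(4 + T)) = -8/(4 + T))
E = -77/96 ≈ -0.80208
69*E + Q(-12) = 69*(-77/96) - 8/(4 - 12) = -1771/32 - 8/(-8) = -1771/32 - 8*(-1/8) = -1771/32 + 1 = -1739/32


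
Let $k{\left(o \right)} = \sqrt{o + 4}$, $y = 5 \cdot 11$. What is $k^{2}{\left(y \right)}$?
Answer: $59$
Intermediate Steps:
$y = 55$
$k{\left(o \right)} = \sqrt{4 + o}$
$k^{2}{\left(y \right)} = \left(\sqrt{4 + 55}\right)^{2} = \left(\sqrt{59}\right)^{2} = 59$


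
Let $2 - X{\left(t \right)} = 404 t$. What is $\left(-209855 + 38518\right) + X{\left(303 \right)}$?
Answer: $-293747$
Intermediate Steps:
$X{\left(t \right)} = 2 - 404 t$
$\left(-209855 + 38518\right) + X{\left(303 \right)} = \left(-209855 + 38518\right) + \left(2 - 122412\right) = -171337 + \left(2 - 122412\right) = -171337 - 122410 = -293747$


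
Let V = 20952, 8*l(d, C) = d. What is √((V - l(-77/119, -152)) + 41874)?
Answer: √290507798/68 ≈ 250.65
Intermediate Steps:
l(d, C) = d/8
√((V - l(-77/119, -152)) + 41874) = √((20952 - (-77/119)/8) + 41874) = √((20952 - (-77*1/119)/8) + 41874) = √((20952 - (-11)/(8*17)) + 41874) = √((20952 - 1*(-11/136)) + 41874) = √((20952 + 11/136) + 41874) = √(2849483/136 + 41874) = √(8544347/136) = √290507798/68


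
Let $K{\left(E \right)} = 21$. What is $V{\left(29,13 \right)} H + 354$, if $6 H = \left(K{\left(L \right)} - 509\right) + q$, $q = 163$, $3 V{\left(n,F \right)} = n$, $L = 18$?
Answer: $- \frac{3053}{18} \approx -169.61$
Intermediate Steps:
$V{\left(n,F \right)} = \frac{n}{3}$
$H = - \frac{325}{6}$ ($H = \frac{\left(21 - 509\right) + 163}{6} = \frac{-488 + 163}{6} = \frac{1}{6} \left(-325\right) = - \frac{325}{6} \approx -54.167$)
$V{\left(29,13 \right)} H + 354 = \frac{1}{3} \cdot 29 \left(- \frac{325}{6}\right) + 354 = \frac{29}{3} \left(- \frac{325}{6}\right) + 354 = - \frac{9425}{18} + 354 = - \frac{3053}{18}$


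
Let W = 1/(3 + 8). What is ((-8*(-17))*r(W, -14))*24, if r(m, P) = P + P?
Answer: -91392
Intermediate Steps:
W = 1/11 ≈ 0.090909
r(m, P) = 2*P
((-8*(-17))*r(W, -14))*24 = ((-8*(-17))*(2*(-14)))*24 = (136*(-28))*24 = -3808*24 = -91392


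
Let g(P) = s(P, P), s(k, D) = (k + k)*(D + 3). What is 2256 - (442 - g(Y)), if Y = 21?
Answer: 2822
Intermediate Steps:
s(k, D) = 2*k*(3 + D) (s(k, D) = (2*k)*(3 + D) = 2*k*(3 + D))
g(P) = 2*P*(3 + P)
2256 - (442 - g(Y)) = 2256 - (442 - 2*21*(3 + 21)) = 2256 - (442 - 2*21*24) = 2256 - (442 - 1*1008) = 2256 - (442 - 1008) = 2256 - 1*(-566) = 2256 + 566 = 2822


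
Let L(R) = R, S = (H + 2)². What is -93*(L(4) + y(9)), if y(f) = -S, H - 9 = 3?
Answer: 17856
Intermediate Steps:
H = 12 (H = 9 + 3 = 12)
S = 196 (S = (12 + 2)² = 14² = 196)
y(f) = -196 (y(f) = -1*196 = -196)
-93*(L(4) + y(9)) = -93*(4 - 196) = -93*(-192) = 17856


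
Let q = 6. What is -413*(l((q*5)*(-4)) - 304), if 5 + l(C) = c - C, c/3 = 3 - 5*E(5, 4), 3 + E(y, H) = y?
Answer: 86730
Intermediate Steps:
E(y, H) = -3 + y
c = -21 (c = 3*(3 - 5*(-3 + 5)) = 3*(3 - 5*2) = 3*(3 - 10) = 3*(-7) = -21)
l(C) = -26 - C (l(C) = -5 + (-21 - C) = -26 - C)
-413*(l((q*5)*(-4)) - 304) = -413*((-26 - 6*5*(-4)) - 304) = -413*((-26 - 30*(-4)) - 304) = -413*((-26 - 1*(-120)) - 304) = -413*((-26 + 120) - 304) = -413*(94 - 304) = -413*(-210) = 86730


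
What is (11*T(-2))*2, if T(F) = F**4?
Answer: 352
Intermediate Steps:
(11*T(-2))*2 = (11*(-2)**4)*2 = (11*16)*2 = 176*2 = 352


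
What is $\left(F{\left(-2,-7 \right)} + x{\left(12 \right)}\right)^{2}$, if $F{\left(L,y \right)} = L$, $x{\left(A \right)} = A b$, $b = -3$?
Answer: $1444$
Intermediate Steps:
$x{\left(A \right)} = - 3 A$ ($x{\left(A \right)} = A \left(-3\right) = - 3 A$)
$\left(F{\left(-2,-7 \right)} + x{\left(12 \right)}\right)^{2} = \left(-2 - 36\right)^{2} = \left(-38\right)^{2} = 1444$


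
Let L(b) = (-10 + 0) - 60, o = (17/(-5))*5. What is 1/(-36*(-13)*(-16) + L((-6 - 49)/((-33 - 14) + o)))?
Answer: -1/7558 ≈ -0.00013231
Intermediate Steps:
o = -17 (o = (17*(-⅕))*5 = -17/5*5 = -17)
L(b) = -70 (L(b) = -10 - 60 = -70)
1/(-36*(-13)*(-16) + L((-6 - 49)/((-33 - 14) + o))) = 1/(-36*(-13)*(-16) - 70) = 1/(468*(-16) - 70) = 1/(-7488 - 70) = 1/(-7558) = -1/7558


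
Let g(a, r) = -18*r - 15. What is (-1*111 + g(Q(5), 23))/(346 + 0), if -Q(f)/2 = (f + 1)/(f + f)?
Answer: -270/173 ≈ -1.5607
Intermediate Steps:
Q(f) = -(1 + f)/f (Q(f) = -2*(f + 1)/(f + f) = -2*(1 + f)/(2*f) = -2*(1 + f)*1/(2*f) = -(1 + f)/f)
g(a, r) = -15 - 18*r
(-1*111 + g(Q(5), 23))/(346 + 0) = (-1*111 + (-15 - 18*23))/(346 + 0) = (-111 + (-15 - 414))/346 = (-111 - 429)*(1/346) = -540*1/346 = -270/173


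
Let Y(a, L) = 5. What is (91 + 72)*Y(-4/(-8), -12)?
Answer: 815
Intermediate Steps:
(91 + 72)*Y(-4/(-8), -12) = (91 + 72)*5 = 163*5 = 815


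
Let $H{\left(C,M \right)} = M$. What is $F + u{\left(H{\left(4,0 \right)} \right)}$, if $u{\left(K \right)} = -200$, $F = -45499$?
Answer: $-45699$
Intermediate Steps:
$F + u{\left(H{\left(4,0 \right)} \right)} = -45499 - 200 = -45699$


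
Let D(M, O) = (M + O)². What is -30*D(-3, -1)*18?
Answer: -8640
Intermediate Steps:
-30*D(-3, -1)*18 = -30*(-3 - 1)²*18 = -30*(-4)²*18 = -30*16*18 = -480*18 = -8640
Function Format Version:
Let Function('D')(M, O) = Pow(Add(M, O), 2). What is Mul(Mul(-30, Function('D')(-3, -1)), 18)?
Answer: -8640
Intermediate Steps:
Mul(Mul(-30, Function('D')(-3, -1)), 18) = Mul(Mul(-30, Pow(Add(-3, -1), 2)), 18) = Mul(Mul(-30, Pow(-4, 2)), 18) = Mul(Mul(-30, 16), 18) = Mul(-480, 18) = -8640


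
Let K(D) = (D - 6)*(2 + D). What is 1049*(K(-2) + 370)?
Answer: 388130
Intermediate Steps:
K(D) = (-6 + D)*(2 + D)
1049*(K(-2) + 370) = 1049*((-12 + (-2)² - 4*(-2)) + 370) = 1049*((-12 + 4 + 8) + 370) = 1049*(0 + 370) = 1049*370 = 388130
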